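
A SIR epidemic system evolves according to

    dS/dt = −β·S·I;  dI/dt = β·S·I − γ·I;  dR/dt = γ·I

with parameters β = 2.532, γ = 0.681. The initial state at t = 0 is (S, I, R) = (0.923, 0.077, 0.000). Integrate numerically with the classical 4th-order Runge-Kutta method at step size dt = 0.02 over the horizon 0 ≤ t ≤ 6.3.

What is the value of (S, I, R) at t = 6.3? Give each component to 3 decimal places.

(S, I, R) = (0.030, 0.047, 0.923)

t=0.000: state=(0.923, 0.077, 0.000)
step 1 (dt=0.02): k1=(-0.180, 0.128, 0.052), k2=(-0.183, 0.129, 0.053), k3=(-0.183, 0.129, 0.053), k4=(-0.185, 0.131, 0.054); state += dt/6·(k1+2k2+2k3+k4)
t=0.020: state=(0.919, 0.080, 0.001)
t=0.040: state=(0.916, 0.082, 0.002)
t=0.060: state=(0.912, 0.085, 0.003)
continuing one RK4 step at a time; state shown every 25 steps (Δt=0.5):
t=0.500: state=(0.796, 0.164, 0.040)
t=1.000: state=(0.600, 0.284, 0.116)
t=1.500: state=(0.392, 0.378, 0.230)
t=2.000: state=(0.238, 0.398, 0.364)
t=2.500: state=(0.147, 0.359, 0.494)
t=3.000: state=(0.097, 0.297, 0.606)
t=3.500: state=(0.069, 0.234, 0.696)
t=4.000: state=(0.053, 0.180, 0.767)
t=4.500: state=(0.044, 0.136, 0.820)
t=5.000: state=(0.038, 0.102, 0.860)
t=5.500: state=(0.034, 0.076, 0.890)
t=6.000: state=(0.031, 0.056, 0.913)
t=6.300: state=(0.030, 0.047, 0.923)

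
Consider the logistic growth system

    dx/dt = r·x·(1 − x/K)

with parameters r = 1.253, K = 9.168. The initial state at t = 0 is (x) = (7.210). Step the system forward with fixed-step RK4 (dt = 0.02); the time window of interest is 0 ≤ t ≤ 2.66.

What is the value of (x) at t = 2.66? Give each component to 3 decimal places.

(x) = (9.080)

t=0.000: state=(7.210)
step 1 (dt=0.02): k1=(1.929), k2=(1.916), k3=(1.916), k4=(1.902); state += dt/6·(k1+2k2+2k3+k4)
t=0.020: state=(7.248)
t=0.040: state=(7.286)
t=0.060: state=(7.323)
continuing one RK4 step at a time; state shown every 5 steps (Δt=0.1):
t=0.100: state=(7.396)
t=0.200: state=(7.568)
t=0.300: state=(7.727)
t=0.400: state=(7.873)
t=0.500: state=(8.006)
t=0.600: state=(8.127)
t=0.700: state=(8.237)
t=0.800: state=(8.337)
t=0.900: state=(8.427)
t=1.000: state=(8.508)
t=1.100: state=(8.581)
t=1.200: state=(8.646)
t=1.300: state=(8.704)
t=1.400: state=(8.757)
t=1.500: state=(8.803)
t=1.600: state=(8.844)
t=1.700: state=(8.881)
t=1.800: state=(8.914)
t=1.900: state=(8.943)
t=2.000: state=(8.969)
t=2.100: state=(8.992)
t=2.200: state=(9.013)
t=2.300: state=(9.031)
t=2.400: state=(9.047)
t=2.500: state=(9.061)
t=2.600: state=(9.073)
t=2.660: state=(9.080)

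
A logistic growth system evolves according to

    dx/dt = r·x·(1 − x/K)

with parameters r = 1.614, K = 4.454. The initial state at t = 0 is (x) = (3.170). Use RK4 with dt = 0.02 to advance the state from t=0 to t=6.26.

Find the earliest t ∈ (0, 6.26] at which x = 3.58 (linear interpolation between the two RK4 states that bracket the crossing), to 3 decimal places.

t=0.000: state=(3.170)
step 1 (dt=0.02): k1=(1.475), k2=(1.465), k3=(1.465), k4=(1.455); state += dt/6·(k1+2k2+2k3+k4)
t=0.020: state=(3.199)
t=0.040: state=(3.228)
t=0.060: state=(3.257)
t=0.300: state=(3.564)
next step: t=0.320: state=(3.587) — x has crossed 3.58
linear interpolation between t=0.300 (3.56438) and t=0.320 (3.58714) → t≈0.314

t = 0.314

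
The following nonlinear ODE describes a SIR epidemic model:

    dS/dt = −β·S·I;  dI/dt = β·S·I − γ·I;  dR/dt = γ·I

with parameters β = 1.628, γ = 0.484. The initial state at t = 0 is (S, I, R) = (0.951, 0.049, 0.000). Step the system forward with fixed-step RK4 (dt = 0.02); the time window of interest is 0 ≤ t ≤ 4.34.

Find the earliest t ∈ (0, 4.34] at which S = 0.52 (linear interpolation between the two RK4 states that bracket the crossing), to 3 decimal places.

t = 2.328

t=0.000: state=(0.951, 0.049, 0.000)
step 1 (dt=0.02): k1=(-0.076, 0.052, 0.024), k2=(-0.077, 0.053, 0.024), k3=(-0.077, 0.053, 0.024), k4=(-0.077, 0.053, 0.024); state += dt/6·(k1+2k2+2k3+k4)
t=0.020: state=(0.949, 0.050, 0.000)
t=0.040: state=(0.948, 0.051, 0.001)
t=0.060: state=(0.946, 0.052, 0.001)
continuing one RK4 step at a time; state shown every 10 steps (Δt=0.2):
t=0.200: state=(0.934, 0.060, 0.005)
t=0.400: state=(0.914, 0.074, 0.012)
t=0.600: state=(0.890, 0.090, 0.020)
t=0.800: state=(0.862, 0.109, 0.029)
t=1.000: state=(0.829, 0.130, 0.041)
t=1.200: state=(0.791, 0.154, 0.055)
t=1.400: state=(0.749, 0.180, 0.071)
t=1.600: state=(0.704, 0.207, 0.089)
t=1.800: state=(0.655, 0.234, 0.111)
t=2.000: state=(0.604, 0.261, 0.135)
t=2.200: state=(0.553, 0.286, 0.161)
t=2.320: state=(0.522, 0.300, 0.178)
next step: t=2.340: state=(0.517, 0.302, 0.181) — S has crossed 0.52
linear interpolation between t=2.320 (0.52207) and t=2.340 (0.51698) → t≈2.328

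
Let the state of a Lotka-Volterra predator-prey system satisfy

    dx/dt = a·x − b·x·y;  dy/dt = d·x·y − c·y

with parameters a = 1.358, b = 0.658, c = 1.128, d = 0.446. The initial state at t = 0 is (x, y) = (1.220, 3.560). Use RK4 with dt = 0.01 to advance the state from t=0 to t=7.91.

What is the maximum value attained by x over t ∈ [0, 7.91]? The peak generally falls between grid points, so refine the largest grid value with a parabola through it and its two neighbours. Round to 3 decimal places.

t=0.000: state=(1.220, 3.560)
step 1 (dt=0.01): k1=(-1.201, -2.079), k2=(-1.187, -2.082), k3=(-1.187, -2.082), k4=(-1.173, -2.085); state += dt/6·(k1+2k2+2k3+k4)
t=0.010: state=(1.208, 3.539)
t=0.020: state=(1.197, 3.518)
t=0.030: state=(1.185, 3.497)
continuing one RK4 step at a time; state shown every 50 steps (Δt=0.5):
t=0.500: state=(0.885, 2.540)
t=1.000: state=(0.869, 1.750)
t=1.500: state=(1.056, 1.229)
t=2.000: state=(1.470, 0.922)
t=2.500: state=(2.198, 0.784)
t=3.000: state=(3.347, 0.821)
t=3.500: state=(4.822, 1.160)
t=4.000: state=(5.630, 2.182)
t=4.500: state=(4.110, 3.839)
t=5.000: state=(2.034, 4.250)
t=5.500: state=(1.126, 3.377)
t=6.000: state=(0.865, 2.382)
t=6.500: state=(0.887, 1.641)
t=7.000: state=(1.110, 1.162)
t=7.500: state=(1.570, 0.887)
t=7.910: state=(2.192, 0.785)
largest grid value and its neighbours: x(3.950)=5.63863, x(3.960)=5.63914, x(3.970)=5.63858
parabola through these three points peaks at t≈3.960 with x≈5.63914

max x = 5.639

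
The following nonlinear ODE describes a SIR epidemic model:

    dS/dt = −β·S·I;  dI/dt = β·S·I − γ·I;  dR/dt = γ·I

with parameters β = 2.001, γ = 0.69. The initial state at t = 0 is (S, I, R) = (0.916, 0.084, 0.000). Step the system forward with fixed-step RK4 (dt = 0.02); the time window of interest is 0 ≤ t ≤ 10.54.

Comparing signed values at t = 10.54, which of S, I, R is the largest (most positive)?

t=0.000: state=(0.916, 0.084, 0.000)
step 1 (dt=0.02): k1=(-0.154, 0.096, 0.058), k2=(-0.155, 0.097, 0.059), k3=(-0.155, 0.097, 0.059), k4=(-0.157, 0.098, 0.059); state += dt/6·(k1+2k2+2k3+k4)
t=0.020: state=(0.913, 0.086, 0.001)
t=0.040: state=(0.910, 0.088, 0.002)
t=0.060: state=(0.906, 0.090, 0.004)
continuing one RK4 step at a time; state shown every 25 steps (Δt=0.5):
t=0.500: state=(0.819, 0.142, 0.038)
t=1.000: state=(0.686, 0.214, 0.100)
t=1.500: state=(0.535, 0.280, 0.186)
t=2.000: state=(0.396, 0.315, 0.289)
t=2.500: state=(0.288, 0.313, 0.399)
t=3.000: state=(0.214, 0.284, 0.502)
t=3.500: state=(0.164, 0.243, 0.593)
t=4.000: state=(0.131, 0.199, 0.669)
t=4.500: state=(0.110, 0.159, 0.731)
t=5.000: state=(0.095, 0.125, 0.780)
t=5.500: state=(0.085, 0.097, 0.818)
t=6.000: state=(0.079, 0.074, 0.847)
t=6.500: state=(0.074, 0.057, 0.870)
t=7.000: state=(0.070, 0.043, 0.887)
t=7.500: state=(0.067, 0.033, 0.900)
t=8.000: state=(0.065, 0.025, 0.910)
t=8.500: state=(0.064, 0.019, 0.917)
t=9.000: state=(0.063, 0.014, 0.923)
t=9.500: state=(0.062, 0.011, 0.927)
t=10.000: state=(0.062, 0.008, 0.930)
t=10.500: state=(0.061, 0.006, 0.933)
t=10.540: state=(0.061, 0.006, 0.933)
compare at T: S=0.061, I=0.006, R=0.933

largest component: R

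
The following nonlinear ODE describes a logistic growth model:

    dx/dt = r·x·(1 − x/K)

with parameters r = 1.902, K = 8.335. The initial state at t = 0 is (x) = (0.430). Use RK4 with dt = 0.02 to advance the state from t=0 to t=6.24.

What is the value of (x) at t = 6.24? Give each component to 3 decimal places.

t=0.000: state=(0.430)
step 1 (dt=0.02): k1=(0.776), k2=(0.789), k3=(0.789), k4=(0.803); state += dt/6·(k1+2k2+2k3+k4)
t=0.020: state=(0.446)
t=0.040: state=(0.462)
t=0.060: state=(0.479)
continuing one RK4 step at a time; state shown every 25 steps (Δt=0.5):
t=0.500: state=(1.029)
t=1.000: state=(2.226)
t=1.500: state=(4.046)
t=2.000: state=(5.913)
t=2.500: state=(7.196)
t=3.000: state=(7.855)
t=3.500: state=(8.143)
t=4.000: state=(8.260)
t=4.500: state=(8.306)
t=5.000: state=(8.324)
t=5.500: state=(8.331)
t=6.000: state=(8.333)
t=6.240: state=(8.334)

(x) = (8.334)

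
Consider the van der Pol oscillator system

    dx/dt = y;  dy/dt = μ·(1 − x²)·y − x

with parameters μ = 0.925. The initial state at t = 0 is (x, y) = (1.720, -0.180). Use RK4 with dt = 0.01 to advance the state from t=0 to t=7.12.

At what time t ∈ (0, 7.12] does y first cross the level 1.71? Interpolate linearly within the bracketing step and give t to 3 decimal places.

t=0.000: state=(1.720, -0.180)
step 1 (dt=0.01): k1=(-0.180, -1.394), k2=(-0.187, -1.381), k3=(-0.187, -1.381), k4=(-0.194, -1.368); state += dt/6·(k1+2k2+2k3+k4)
t=0.010: state=(1.718, -0.194)
t=0.020: state=(1.716, -0.207)
t=0.030: state=(1.714, -0.221)
continuing one RK4 step at a time; state shown every 25 steps (Δt=0.25):
t=0.250: state=(1.637, -0.462)
t=0.500: state=(1.496, -0.664)
t=0.750: state=(1.307, -0.846)
t=1.000: state=(1.070, -1.053)
t=1.250: state=(0.775, -1.324)
t=1.500: state=(0.400, -1.696)
t=1.750: state=(-0.082, -2.164)
t=2.000: state=(-0.674, -2.525)
t=2.250: state=(-1.292, -2.279)
t=2.500: state=(-1.751, -1.327)
t=2.750: state=(-1.959, -0.389)
t=3.000: state=(-1.980, 0.162)
t=3.250: state=(-1.900, 0.445)
t=3.500: state=(-1.767, 0.612)
t=3.750: state=(-1.597, 0.746)
t=4.000: state=(-1.393, 0.887)
t=4.250: state=(-1.150, 1.066)
t=4.500: state=(-0.854, 1.315)
t=4.750: state=(-0.484, 1.669)
t=4.770: state=(-0.450, 1.703)
next step: t=4.780: state=(-0.433, 1.720) — y has crossed 1.71
linear interpolation between t=4.770 (1.70278) and t=4.780 (1.71993) → t≈4.774

t = 4.774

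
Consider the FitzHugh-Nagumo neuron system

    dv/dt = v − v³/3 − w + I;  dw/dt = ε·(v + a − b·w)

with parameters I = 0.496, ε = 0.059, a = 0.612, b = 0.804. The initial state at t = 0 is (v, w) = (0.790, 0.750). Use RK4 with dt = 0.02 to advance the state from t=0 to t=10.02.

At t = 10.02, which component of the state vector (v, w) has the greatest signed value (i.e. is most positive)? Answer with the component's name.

largest component: w

t=0.000: state=(0.790, 0.750)
step 1 (dt=0.02): k1=(0.372, 0.047), k2=(0.373, 0.047), k3=(0.373, 0.047), k4=(0.373, 0.048); state += dt/6·(k1+2k2+2k3+k4)
t=0.020: state=(0.797, 0.751)
t=0.040: state=(0.805, 0.752)
t=0.060: state=(0.812, 0.753)
continuing one RK4 step at a time; state shown every 25 steps (Δt=0.5):
t=0.500: state=(0.982, 0.776)
t=1.000: state=(1.164, 0.807)
t=1.500: state=(1.302, 0.842)
t=2.000: state=(1.385, 0.879)
t=2.500: state=(1.423, 0.918)
t=3.000: state=(1.431, 0.956)
t=3.500: state=(1.421, 0.993)
t=4.000: state=(1.401, 1.028)
t=4.500: state=(1.374, 1.063)
t=5.000: state=(1.344, 1.095)
t=5.500: state=(1.310, 1.126)
t=6.000: state=(1.274, 1.155)
t=6.500: state=(1.236, 1.183)
t=7.000: state=(1.194, 1.208)
t=7.500: state=(1.150, 1.232)
t=8.000: state=(1.101, 1.254)
t=8.500: state=(1.048, 1.273)
t=9.000: state=(0.988, 1.291)
t=9.500: state=(0.918, 1.306)
t=10.000: state=(0.836, 1.319)
t=10.020: state=(0.832, 1.320)
compare at T: v=0.832, w=1.320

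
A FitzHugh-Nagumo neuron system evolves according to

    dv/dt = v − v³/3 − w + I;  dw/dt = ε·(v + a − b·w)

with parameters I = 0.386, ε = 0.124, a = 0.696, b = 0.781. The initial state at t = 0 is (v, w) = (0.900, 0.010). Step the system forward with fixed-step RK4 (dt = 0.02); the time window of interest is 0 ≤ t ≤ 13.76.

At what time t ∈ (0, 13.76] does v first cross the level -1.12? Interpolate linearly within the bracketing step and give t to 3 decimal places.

t=0.000: state=(0.900, 0.010)
step 1 (dt=0.02): k1=(1.033, 0.197), k2=(1.033, 0.198), k3=(1.033, 0.198), k4=(1.033, 0.199); state += dt/6·(k1+2k2+2k3+k4)
t=0.020: state=(0.921, 0.014)
t=0.040: state=(0.941, 0.018)
t=0.060: state=(0.962, 0.022)
continuing one RK4 step at a time; state shown every 25 steps (Δt=0.5):
t=0.500: state=(1.372, 0.121)
t=1.000: state=(1.639, 0.250)
t=1.500: state=(1.716, 0.383)
t=2.000: state=(1.703, 0.510)
t=2.500: state=(1.658, 0.630)
t=3.000: state=(1.601, 0.741)
t=3.500: state=(1.538, 0.843)
t=4.000: state=(1.470, 0.936)
t=4.500: state=(1.398, 1.021)
t=5.000: state=(1.322, 1.097)
t=5.500: state=(1.239, 1.165)
t=6.000: state=(1.147, 1.224)
t=6.500: state=(1.043, 1.275)
t=7.000: state=(0.920, 1.316)
t=7.500: state=(0.768, 1.347)
t=8.000: state=(0.567, 1.366)
t=8.500: state=(0.276, 1.370)
t=9.000: state=(-0.181, 1.351)
t=9.500: state=(-0.874, 1.299)
t=9.640: state=(-1.093, 1.276)
next step: t=9.660: state=(-1.123, 1.273) — v has crossed -1.12
linear interpolation between t=9.640 (-1.09258) and t=9.660 (-1.12344) → t≈9.658

t = 9.658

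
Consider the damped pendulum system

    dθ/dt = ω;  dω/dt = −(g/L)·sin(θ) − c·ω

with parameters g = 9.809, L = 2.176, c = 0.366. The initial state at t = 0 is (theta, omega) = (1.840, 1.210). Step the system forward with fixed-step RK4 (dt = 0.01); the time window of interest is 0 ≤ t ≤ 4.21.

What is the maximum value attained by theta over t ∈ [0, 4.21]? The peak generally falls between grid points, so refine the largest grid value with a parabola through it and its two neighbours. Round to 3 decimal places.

t=0.000: state=(1.840, 1.210)
step 1 (dt=0.01): k1=(1.210, -4.788), k2=(1.186, -4.772), k3=(1.186, -4.772), k4=(1.162, -4.756); state += dt/6·(k1+2k2+2k3+k4)
t=0.010: state=(1.852, 1.162)
t=0.020: state=(1.863, 1.115)
t=0.030: state=(1.874, 1.068)
continuing one RK4 step at a time; state shown every 20 steps (Δt=0.2):
t=0.200: state=(1.990, 0.312)
t=0.400: state=(1.970, -0.503)
t=0.600: state=(1.791, -1.291)
t=0.800: state=(1.455, -2.063)
t=1.000: state=(0.972, -2.727)
t=1.200: state=(0.385, -3.074)
t=1.400: state=(-0.223, -2.921)
t=1.600: state=(-0.752, -2.302)
t=1.800: state=(-1.127, -1.433)
t=2.000: state=(-1.322, -0.511)
t=2.200: state=(-1.334, 0.372)
t=2.400: state=(-1.178, 1.175)
t=2.600: state=(-0.874, 1.837)
t=2.800: state=(-0.460, 2.244)
t=3.000: state=(-0.001, 2.281)
t=3.200: state=(0.426, 1.931)
t=3.400: state=(0.753, 1.304)
t=3.600: state=(0.940, 0.555)
t=3.800: state=(0.974, -0.201)
t=4.000: state=(0.864, -0.884)
t=4.200: state=(0.631, -1.416)
t=4.210: state=(0.616, -1.437)
largest grid value and its neighbours: theta(0.260)=2.00147, theta(0.270)=2.00188, theta(0.280)=2.00188
parabola through these three points peaks at t≈0.275 with theta≈2.00193

max theta = 2.002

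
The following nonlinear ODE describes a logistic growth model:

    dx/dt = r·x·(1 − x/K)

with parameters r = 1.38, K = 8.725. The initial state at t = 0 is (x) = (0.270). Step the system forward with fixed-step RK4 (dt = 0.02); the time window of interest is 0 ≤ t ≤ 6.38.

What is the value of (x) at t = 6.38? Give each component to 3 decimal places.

t=0.000: state=(0.270)
step 1 (dt=0.02): k1=(0.361), k2=(0.366), k3=(0.366), k4=(0.371); state += dt/6·(k1+2k2+2k3+k4)
t=0.020: state=(0.277)
t=0.040: state=(0.285)
t=0.060: state=(0.293)
continuing one RK4 step at a time; state shown every 25 steps (Δt=0.5):
t=0.500: state=(0.522)
t=1.000: state=(0.983)
t=1.500: state=(1.762)
t=2.000: state=(2.926)
t=2.500: state=(4.375)
t=3.000: state=(5.822)
t=3.500: state=(6.979)
t=4.000: state=(7.753)
t=4.500: state=(8.209)
t=5.000: state=(8.458)
t=5.500: state=(8.589)
t=6.000: state=(8.656)
t=6.380: state=(8.684)

(x) = (8.684)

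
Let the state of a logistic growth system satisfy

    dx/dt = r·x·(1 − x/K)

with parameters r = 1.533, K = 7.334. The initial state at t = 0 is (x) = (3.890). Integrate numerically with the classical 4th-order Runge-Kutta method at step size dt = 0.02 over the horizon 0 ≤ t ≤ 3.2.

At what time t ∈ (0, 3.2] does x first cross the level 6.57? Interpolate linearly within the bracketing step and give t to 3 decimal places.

t = 1.324

t=0.000: state=(3.890)
step 1 (dt=0.02): k1=(2.800), k2=(2.798), k3=(2.798), k4=(2.794); state += dt/6·(k1+2k2+2k3+k4)
t=0.020: state=(3.946)
t=0.040: state=(4.002)
t=0.060: state=(4.057)
continuing one RK4 step at a time; state shown every 10 steps (Δt=0.2):
t=0.200: state=(4.441)
t=0.400: state=(4.957)
t=0.600: state=(5.421)
t=0.800: state=(5.822)
t=1.000: state=(6.157)
t=1.200: state=(6.430)
t=1.320: state=(6.566)
next step: t=1.340: state=(6.586) — x has crossed 6.57
linear interpolation between t=1.320 (6.56563) and t=1.340 (6.58647) → t≈1.324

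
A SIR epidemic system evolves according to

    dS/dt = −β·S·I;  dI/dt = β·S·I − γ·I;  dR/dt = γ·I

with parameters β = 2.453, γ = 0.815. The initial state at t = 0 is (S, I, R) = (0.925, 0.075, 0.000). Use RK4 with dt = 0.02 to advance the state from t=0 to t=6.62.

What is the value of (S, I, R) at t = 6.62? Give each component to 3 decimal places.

(S, I, R) = (0.059, 0.027, 0.914)

t=0.000: state=(0.925, 0.075, 0.000)
step 1 (dt=0.02): k1=(-0.170, 0.109, 0.061), k2=(-0.172, 0.110, 0.062), k3=(-0.172, 0.110, 0.062), k4=(-0.175, 0.112, 0.063); state += dt/6·(k1+2k2+2k3+k4)
t=0.020: state=(0.922, 0.077, 0.001)
t=0.040: state=(0.918, 0.079, 0.003)
t=0.060: state=(0.914, 0.082, 0.004)
continuing one RK4 step at a time; state shown every 25 steps (Δt=0.5):
t=0.500: state=(0.811, 0.146, 0.044)
t=1.000: state=(0.641, 0.237, 0.122)
t=1.500: state=(0.457, 0.309, 0.234)
t=2.000: state=(0.308, 0.327, 0.366)
t=2.500: state=(0.209, 0.297, 0.494)
t=3.000: state=(0.150, 0.245, 0.605)
t=3.500: state=(0.115, 0.192, 0.694)
t=4.000: state=(0.093, 0.145, 0.762)
t=4.500: state=(0.080, 0.107, 0.813)
t=5.000: state=(0.072, 0.078, 0.850)
t=5.500: state=(0.066, 0.057, 0.878)
t=6.000: state=(0.062, 0.041, 0.897)
t=6.500: state=(0.060, 0.029, 0.911)
t=6.620: state=(0.059, 0.027, 0.914)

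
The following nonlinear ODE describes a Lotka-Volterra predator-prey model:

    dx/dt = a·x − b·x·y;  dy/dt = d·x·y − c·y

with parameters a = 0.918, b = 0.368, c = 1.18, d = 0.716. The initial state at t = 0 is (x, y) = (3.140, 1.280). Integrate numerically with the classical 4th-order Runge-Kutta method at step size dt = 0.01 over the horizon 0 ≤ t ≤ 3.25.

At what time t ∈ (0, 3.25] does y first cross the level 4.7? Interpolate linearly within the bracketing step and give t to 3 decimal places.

t=0.000: state=(3.140, 1.280)
step 1 (dt=0.01): k1=(1.403, 1.367), k2=(1.399, 1.381), k3=(1.399, 1.381), k4=(1.394, 1.395); state += dt/6·(k1+2k2+2k3+k4)
t=0.010: state=(3.154, 1.294)
t=0.020: state=(3.168, 1.308)
t=0.030: state=(3.182, 1.322)
continuing one RK4 step at a time; state shown every 20 steps (Δt=0.2):
t=0.200: state=(3.394, 1.615)
t=0.400: state=(3.561, 2.102)
t=0.600: state=(3.580, 2.774)
t=0.800: state=(3.402, 3.620)
t=1.000: state=(3.027, 4.541)
t=1.030: state=(2.958, 4.674)
next step: t=1.040: state=(2.934, 4.717) — y has crossed 4.7
linear interpolation between t=1.030 (4.67371) and t=1.040 (4.71734) → t≈1.036

t = 1.036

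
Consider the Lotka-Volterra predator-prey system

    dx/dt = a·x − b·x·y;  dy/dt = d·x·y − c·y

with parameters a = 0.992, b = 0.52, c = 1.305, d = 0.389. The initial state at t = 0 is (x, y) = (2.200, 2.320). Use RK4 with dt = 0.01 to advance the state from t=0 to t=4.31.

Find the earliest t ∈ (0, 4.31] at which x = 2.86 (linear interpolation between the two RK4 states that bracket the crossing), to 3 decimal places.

t=0.000: state=(2.200, 2.320)
step 1 (dt=0.01): k1=(-0.472, -1.042), k2=(-0.465, -1.042), k3=(-0.465, -1.042), k4=(-0.459, -1.042); state += dt/6·(k1+2k2+2k3+k4)
t=0.010: state=(2.195, 2.310)
t=0.020: state=(2.191, 2.299)
t=0.030: state=(2.186, 2.289)
continuing one RK4 step at a time; state shown every 20 steps (Δt=0.2):
t=0.200: state=(2.130, 2.114)
t=0.400: state=(2.107, 1.920)
t=0.600: state=(2.124, 1.743)
t=0.800: state=(2.179, 1.587)
t=1.000: state=(2.269, 1.453)
t=1.200: state=(2.393, 1.341)
t=1.400: state=(2.550, 1.252)
t=1.600: state=(2.741, 1.184)
t=1.710: state=(2.859, 1.157)
next step: t=1.720: state=(2.870, 1.154) — x has crossed 2.86
linear interpolation between t=1.710 (2.85863) and t=1.720 (2.86983) → t≈1.711

t = 1.711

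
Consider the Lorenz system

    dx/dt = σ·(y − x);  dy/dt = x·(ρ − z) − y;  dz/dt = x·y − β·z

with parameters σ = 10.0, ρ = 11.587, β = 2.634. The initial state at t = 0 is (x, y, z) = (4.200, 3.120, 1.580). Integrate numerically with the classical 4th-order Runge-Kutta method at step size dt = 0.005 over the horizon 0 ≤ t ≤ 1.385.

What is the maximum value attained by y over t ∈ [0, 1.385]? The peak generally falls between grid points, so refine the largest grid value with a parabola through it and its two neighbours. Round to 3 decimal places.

t=0.000: state=(4.200, 3.120, 1.580)
step 1 (dt=0.005): k1=(-10.800, 38.909, 8.942), k2=(-9.557, 38.449, 9.205), k3=(-9.600, 38.478, 9.209), k4=(-8.396, 38.046, 9.470); state += dt/6·(k1+2k2+2k3+k4)
t=0.005: state=(4.152, 3.312, 1.626)
t=0.010: state=(4.116, 3.501, 1.675)
t=0.015: state=(4.090, 3.685, 1.726)
continuing one RK4 step at a time; state shown every 10 steps (Δt=0.05):
t=0.050: state=(4.165, 4.918, 2.165)
t=0.100: state=(4.825, 6.627, 3.112)
t=0.150: state=(5.898, 8.321, 4.614)
t=0.200: state=(7.178, 9.788, 6.844)
t=0.250: state=(8.402, 10.560, 9.764)
t=0.300: state=(9.204, 10.133, 12.899)
t=0.350: state=(9.243, 8.434, 15.382)
t=0.400: state=(8.429, 6.079, 16.510)
t=0.450: state=(7.028, 3.928, 16.275)
t=0.500: state=(5.470, 2.456, 15.184)
t=0.550: state=(4.096, 1.658, 13.759)
t=0.600: state=(3.054, 1.324, 12.304)
t=0.650: state=(2.352, 1.252, 10.945)
t=0.700: state=(1.930, 1.321, 9.721)
t=0.750: state=(1.720, 1.469, 8.639)
t=0.800: state=(1.664, 1.679, 7.697)
t=0.850: state=(1.726, 1.951, 6.890)
t=0.900: state=(1.886, 2.299, 6.219)
t=0.950: state=(2.139, 2.740, 5.689)
t=1.000: state=(2.489, 3.294, 5.314)
t=1.050: state=(2.947, 3.978, 5.121)
t=1.100: state=(3.524, 4.802, 5.155)
t=1.150: state=(4.226, 5.754, 5.479)
t=1.200: state=(5.045, 6.780, 6.169)
t=1.250: state=(5.940, 7.755, 7.289)
t=1.300: state=(6.820, 8.478, 8.836)
t=1.350: state=(7.541, 8.706, 10.666)
t=1.385: state=(7.857, 8.476, 11.950)
largest grid value and its neighbours: y(0.255)=10.57783, y(0.260)=10.58259, y(0.265)=10.57424
parabola through these three points peaks at t≈0.259 with y≈10.58271

max y = 10.583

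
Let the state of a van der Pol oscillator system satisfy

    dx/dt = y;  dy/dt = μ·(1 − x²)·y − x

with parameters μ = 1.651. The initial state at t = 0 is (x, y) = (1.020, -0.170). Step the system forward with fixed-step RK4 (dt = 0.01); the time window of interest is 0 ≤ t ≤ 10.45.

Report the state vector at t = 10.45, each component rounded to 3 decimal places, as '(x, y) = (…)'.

(x, y) = (-1.559, 0.543)

t=0.000: state=(1.020, -0.170)
step 1 (dt=0.01): k1=(-0.170, -1.009), k2=(-0.175, -1.008), k3=(-0.175, -1.008), k4=(-0.180, -1.007); state += dt/6·(k1+2k2+2k3+k4)
t=0.010: state=(1.018, -0.180)
t=0.020: state=(1.016, -0.190)
t=0.030: state=(1.014, -0.200)
continuing one RK4 step at a time; state shown every 50 steps (Δt=0.5):
t=0.500: state=(0.808, -0.694)
t=1.000: state=(0.267, -1.595)
t=1.500: state=(-0.921, -2.984)
t=2.000: state=(-1.887, -0.550)
t=2.500: state=(-1.869, 0.329)
t=3.000: state=(-1.660, 0.486)
t=3.500: state=(-1.382, 0.642)
t=4.000: state=(-0.991, 0.971)
t=4.500: state=(-0.314, 1.916)
t=5.000: state=(1.090, 3.344)
t=5.500: state=(2.001, 0.310)
t=6.000: state=(1.930, -0.350)
t=6.500: state=(1.723, -0.467)
t=7.000: state=(1.460, -0.597)
t=7.500: state=(1.105, -0.860)
t=8.000: state=(0.529, -1.572)
t=8.500: state=(-0.671, -3.309)
t=9.000: state=(-1.929, -0.893)
t=9.500: state=(-1.970, 0.295)
t=10.000: state=(-1.779, 0.442)
t=10.450: state=(-1.559, 0.543)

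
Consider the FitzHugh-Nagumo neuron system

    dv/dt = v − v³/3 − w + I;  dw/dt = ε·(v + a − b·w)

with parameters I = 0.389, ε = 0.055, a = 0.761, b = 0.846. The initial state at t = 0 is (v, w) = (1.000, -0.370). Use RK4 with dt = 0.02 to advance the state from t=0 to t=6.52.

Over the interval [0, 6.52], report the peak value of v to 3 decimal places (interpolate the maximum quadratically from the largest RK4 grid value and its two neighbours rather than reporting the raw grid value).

t=0.000: state=(1.000, -0.370)
step 1 (dt=0.02): k1=(1.426, 0.114), k2=(1.424, 0.115), k3=(1.424, 0.115), k4=(1.423, 0.116); state += dt/6·(k1+2k2+2k3+k4)
t=0.020: state=(1.028, -0.368)
t=0.040: state=(1.057, -0.365)
t=0.060: state=(1.085, -0.363)
continuing one RK4 step at a time; state shown every 25 steps (Δt=0.5):
t=0.500: state=(1.615, -0.305)
t=1.000: state=(1.889, -0.229)
t=1.500: state=(1.948, -0.150)
t=2.000: state=(1.941, -0.073)
t=2.500: state=(1.919, 0.002)
t=3.000: state=(1.893, 0.074)
t=3.500: state=(1.866, 0.144)
t=4.000: state=(1.838, 0.212)
t=4.500: state=(1.810, 0.277)
t=5.000: state=(1.782, 0.341)
t=5.500: state=(1.754, 0.401)
t=6.000: state=(1.725, 0.460)
t=6.500: state=(1.696, 0.517)
t=6.520: state=(1.695, 0.519)
largest grid value and its neighbours: v(1.620)=1.94903, v(1.640)=1.94903, v(1.660)=1.94897
parabola through these three points peaks at t≈1.630 with v≈1.94904

max v = 1.949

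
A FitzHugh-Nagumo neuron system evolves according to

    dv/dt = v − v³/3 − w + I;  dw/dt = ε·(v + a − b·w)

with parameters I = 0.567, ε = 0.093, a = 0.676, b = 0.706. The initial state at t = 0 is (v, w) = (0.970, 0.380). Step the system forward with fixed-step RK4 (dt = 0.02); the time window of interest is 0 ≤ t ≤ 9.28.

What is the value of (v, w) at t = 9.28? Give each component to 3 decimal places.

(v, w) = (0.679, 1.483)

t=0.000: state=(0.970, 0.380)
step 1 (dt=0.02): k1=(0.853, 0.128), k2=(0.852, 0.129), k3=(0.852, 0.129), k4=(0.851, 0.130); state += dt/6·(k1+2k2+2k3+k4)
t=0.020: state=(0.987, 0.383)
t=0.040: state=(1.004, 0.385)
t=0.060: state=(1.021, 0.388)
continuing one RK4 step at a time; state shown every 25 steps (Δt=0.5):
t=0.500: state=(1.356, 0.452)
t=1.000: state=(1.586, 0.537)
t=1.500: state=(1.667, 0.625)
t=2.000: state=(1.672, 0.712)
t=2.500: state=(1.645, 0.796)
t=3.000: state=(1.607, 0.876)
t=3.500: state=(1.562, 0.951)
t=4.000: state=(1.514, 1.022)
t=4.500: state=(1.464, 1.088)
t=5.000: state=(1.412, 1.149)
t=5.500: state=(1.356, 1.206)
t=6.000: state=(1.297, 1.259)
t=6.500: state=(1.233, 1.307)
t=7.000: state=(1.164, 1.351)
t=7.500: state=(1.087, 1.389)
t=8.000: state=(0.999, 1.423)
t=8.500: state=(0.895, 1.452)
t=9.000: state=(0.767, 1.474)
t=9.280: state=(0.679, 1.483)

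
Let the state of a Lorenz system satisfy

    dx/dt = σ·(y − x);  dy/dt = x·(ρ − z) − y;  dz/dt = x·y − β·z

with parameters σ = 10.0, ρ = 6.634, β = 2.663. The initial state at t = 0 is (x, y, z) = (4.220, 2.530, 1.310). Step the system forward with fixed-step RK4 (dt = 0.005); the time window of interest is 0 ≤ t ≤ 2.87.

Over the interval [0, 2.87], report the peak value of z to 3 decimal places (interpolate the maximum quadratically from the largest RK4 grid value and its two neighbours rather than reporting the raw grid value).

t=0.000: state=(4.220, 2.530, 1.310)
step 1 (dt=0.005): k1=(-16.900, 19.937, 7.188), k2=(-15.979, 19.587, 7.242), k3=(-16.011, 19.600, 7.243), k4=(-15.119, 19.263, 7.295); state += dt/6·(k1+2k2+2k3+k4)
t=0.005: state=(4.140, 2.628, 1.346)
t=0.010: state=(4.069, 2.723, 1.383)
t=0.015: state=(4.005, 2.814, 1.420)
continuing one RK4 step at a time; state shown every 20 steps (Δt=0.1):
t=0.100: state=(3.757, 4.083, 2.137)
t=0.200: state=(4.392, 5.202, 3.312)
t=0.300: state=(5.178, 5.857, 4.907)
t=0.400: state=(5.609, 5.741, 6.566)
t=0.500: state=(5.410, 4.905, 7.641)
t=0.600: state=(4.707, 3.877, 7.800)
t=0.700: state=(3.885, 3.122, 7.276)
t=0.800: state=(3.244, 2.739, 6.473)
t=0.900: state=(2.878, 2.643, 5.670)
t=1.000: state=(2.757, 2.742, 5.003)
t=1.100: state=(2.829, 2.981, 4.531)
t=1.200: state=(3.047, 3.324, 4.284)
t=1.300: state=(3.370, 3.732, 4.279)
t=1.400: state=(3.751, 4.140, 4.516)
t=1.500: state=(4.122, 4.460, 4.958)
t=1.600: state=(4.400, 4.604, 5.509)
t=1.700: state=(4.512, 4.529, 6.021)
t=1.800: state=(4.438, 4.280, 6.351)
t=1.900: state=(4.222, 3.964, 6.432)
t=2.000: state=(3.953, 3.686, 6.295)
t=2.100: state=(3.712, 3.505, 6.026)
t=2.200: state=(3.550, 3.435, 5.717)
t=2.300: state=(3.483, 3.463, 5.440)
t=2.400: state=(3.505, 3.566, 5.243)
t=2.500: state=(3.596, 3.714, 5.152)
t=2.600: state=(3.731, 3.877, 5.170)
t=2.700: state=(3.878, 4.020, 5.284)
t=2.800: state=(4.005, 4.112, 5.460)
t=2.870: state=(4.067, 4.136, 5.596)
largest grid value and its neighbours: z(0.560)=7.84108, z(0.565)=7.84300, z(0.570)=7.84281
parabola through these three points peaks at t≈0.567 with z≈7.84317

max z = 7.843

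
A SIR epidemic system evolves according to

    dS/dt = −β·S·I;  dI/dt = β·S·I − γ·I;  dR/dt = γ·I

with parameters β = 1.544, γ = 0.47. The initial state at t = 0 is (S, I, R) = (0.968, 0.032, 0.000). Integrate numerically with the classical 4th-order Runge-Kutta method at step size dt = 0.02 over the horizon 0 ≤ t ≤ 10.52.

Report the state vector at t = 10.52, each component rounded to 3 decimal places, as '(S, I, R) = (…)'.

(S, I, R) = (0.050, 0.047, 0.903)

t=0.000: state=(0.968, 0.032, 0.000)
step 1 (dt=0.02): k1=(-0.048, 0.033, 0.015), k2=(-0.048, 0.033, 0.015), k3=(-0.048, 0.033, 0.015), k4=(-0.049, 0.033, 0.015); state += dt/6·(k1+2k2+2k3+k4)
t=0.020: state=(0.967, 0.033, 0.000)
t=0.040: state=(0.966, 0.033, 0.001)
t=0.060: state=(0.965, 0.034, 0.001)
continuing one RK4 step at a time; state shown every 25 steps (Δt=0.5):
t=0.500: state=(0.937, 0.053, 0.010)
t=1.000: state=(0.890, 0.085, 0.026)
t=1.500: state=(0.820, 0.130, 0.051)
t=2.000: state=(0.726, 0.186, 0.088)
t=2.500: state=(0.614, 0.247, 0.139)
t=3.000: state=(0.497, 0.300, 0.203)
t=3.500: state=(0.388, 0.334, 0.278)
t=4.000: state=(0.298, 0.343, 0.358)
t=4.500: state=(0.230, 0.332, 0.438)
t=5.000: state=(0.179, 0.307, 0.513)
t=5.500: state=(0.143, 0.275, 0.582)
t=6.000: state=(0.117, 0.240, 0.642)
t=6.500: state=(0.099, 0.206, 0.695)
t=7.000: state=(0.085, 0.175, 0.740)
t=7.500: state=(0.075, 0.147, 0.777)
t=8.000: state=(0.068, 0.123, 0.809)
t=8.500: state=(0.062, 0.102, 0.836)
t=9.000: state=(0.058, 0.085, 0.857)
t=9.500: state=(0.055, 0.070, 0.876)
t=10.000: state=(0.052, 0.058, 0.890)
t=10.500: state=(0.050, 0.047, 0.903)
t=10.520: state=(0.050, 0.047, 0.903)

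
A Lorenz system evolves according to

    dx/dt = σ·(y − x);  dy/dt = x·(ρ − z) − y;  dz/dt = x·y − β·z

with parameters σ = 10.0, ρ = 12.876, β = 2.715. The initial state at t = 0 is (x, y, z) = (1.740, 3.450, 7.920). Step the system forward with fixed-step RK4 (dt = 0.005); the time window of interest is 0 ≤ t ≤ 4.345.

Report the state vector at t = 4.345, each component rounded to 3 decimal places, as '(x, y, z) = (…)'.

(x, y, z) = (5.469, 5.184, 12.195)

t=0.000: state=(1.740, 3.450, 7.920)
step 1 (dt=0.005): k1=(17.100, 5.173, -15.500), k2=(16.802, 5.441, -15.224), k3=(16.816, 5.436, -15.227), k4=(16.531, 5.702, -14.953); state += dt/6·(k1+2k2+2k3+k4)
t=0.005: state=(1.824, 3.477, 7.844)
t=0.010: state=(1.905, 3.507, 7.770)
t=0.015: state=(1.984, 3.539, 7.700)
continuing one RK4 step at a time; state shown every 40 steps (Δt=0.2):
t=0.200: state=(4.587, 6.219, 7.082)
t=0.400: state=(7.920, 8.943, 12.392)
t=0.600: state=(6.514, 4.606, 15.398)
t=0.800: state=(3.686, 3.072, 11.470)
t=1.000: state=(3.839, 4.495, 8.700)
t=1.200: state=(5.947, 7.224, 9.624)
t=1.400: state=(7.388, 7.130, 13.856)
t=1.600: state=(5.414, 4.266, 13.539)
t=1.800: state=(4.189, 4.154, 10.675)
t=2.000: state=(5.035, 5.819, 9.687)
t=2.200: state=(6.631, 7.166, 11.836)
t=2.400: state=(6.369, 5.654, 13.630)
t=2.600: state=(4.941, 4.480, 12.079)
t=2.800: state=(4.840, 5.164, 10.495)
t=3.000: state=(5.885, 6.461, 11.003)
t=3.200: state=(6.448, 6.316, 12.788)
t=3.400: state=(5.607, 5.095, 12.689)
t=3.600: state=(5.021, 5.006, 11.332)
t=3.800: state=(5.470, 5.863, 10.954)
t=4.000: state=(6.154, 6.326, 12.008)
t=4.200: state=(5.952, 5.633, 12.658)
t=4.345: state=(5.469, 5.184, 12.195)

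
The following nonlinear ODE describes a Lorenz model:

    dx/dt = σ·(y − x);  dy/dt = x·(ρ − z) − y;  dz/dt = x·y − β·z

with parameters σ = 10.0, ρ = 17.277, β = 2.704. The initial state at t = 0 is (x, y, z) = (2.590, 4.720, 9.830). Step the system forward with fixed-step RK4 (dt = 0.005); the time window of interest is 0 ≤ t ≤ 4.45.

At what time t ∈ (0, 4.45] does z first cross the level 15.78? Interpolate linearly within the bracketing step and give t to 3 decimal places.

t=0.000: state=(2.590, 4.720, 9.830)
step 1 (dt=0.005): k1=(21.300, 14.568, -14.356), k2=(21.132, 15.023, -13.911), k3=(21.147, 15.016, -13.913), k4=(20.993, 15.468, -13.466); state += dt/6·(k1+2k2+2k3+k4)
t=0.005: state=(2.696, 4.795, 9.760)
t=0.010: state=(2.800, 4.875, 9.695)
t=0.015: state=(2.903, 4.959, 9.635)
continuing one RK4 step at a time; state shown every 40 steps (Δt=0.2):
t=0.200: state=(7.344, 10.241, 11.822)
t=0.270: state=(9.248, 11.548, 15.700)
next step: t=0.275: state=(9.361, 11.556, 16.023) — z has crossed 15.78
linear interpolation between t=0.270 (15.70026) and t=0.275 (16.02332) → t≈0.271

t = 0.271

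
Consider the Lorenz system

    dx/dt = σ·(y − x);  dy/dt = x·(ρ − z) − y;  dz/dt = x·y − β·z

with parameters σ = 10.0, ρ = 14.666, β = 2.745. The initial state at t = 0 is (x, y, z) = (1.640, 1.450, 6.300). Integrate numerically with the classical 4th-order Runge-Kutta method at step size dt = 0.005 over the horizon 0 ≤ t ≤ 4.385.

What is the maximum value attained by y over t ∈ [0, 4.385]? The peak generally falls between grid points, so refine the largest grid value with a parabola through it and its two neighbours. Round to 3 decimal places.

t=0.000: state=(1.640, 1.450, 6.300)
step 1 (dt=0.005): k1=(-1.900, 12.270, -14.916), k2=(-1.546, 12.261, -14.770), k3=(-1.555, 12.268, -14.770), k4=(-1.209, 12.264, -14.624); state += dt/6·(k1+2k2+2k3+k4)
t=0.005: state=(1.632, 1.511, 6.226)
t=0.010: state=(1.628, 1.573, 6.154)
t=0.015: state=(1.627, 1.634, 6.083)
continuing one RK4 step at a time; state shown every 40 steps (Δt=0.2):
t=0.200: state=(3.235, 4.932, 4.768)
t=0.400: state=(8.572, 11.618, 11.048)
t=0.600: state=(8.242, 4.655, 20.076)
t=0.800: state=(2.619, 1.383, 13.266)
t=1.000: state=(2.202, 2.731, 8.301)
t=1.200: state=(4.594, 6.552, 7.194)
t=1.400: state=(9.081, 10.502, 14.608)
t=1.600: state=(6.589, 3.796, 17.895)
t=1.800: state=(3.126, 2.616, 12.143)
t=2.000: state=(3.774, 4.817, 8.834)
t=2.200: state=(7.010, 8.910, 11.118)
t=2.400: state=(8.234, 6.962, 17.455)
t=2.600: state=(4.684, 3.377, 14.590)
t=2.800: state=(3.949, 4.393, 10.695)
t=3.000: state=(5.997, 7.444, 10.758)
t=3.200: state=(8.004, 7.948, 15.604)
t=3.400: state=(5.854, 4.480, 15.538)
t=3.600: state=(4.433, 4.448, 12.096)
t=3.800: state=(5.604, 6.628, 11.199)
t=4.000: state=(7.439, 7.826, 14.351)
t=4.200: state=(6.443, 5.388, 15.565)
t=4.385: state=(4.984, 4.656, 13.211)
largest grid value and its neighbours: y(0.425)=11.92878, y(0.430)=11.94435, y(0.435)=11.94287
parabola through these three points peaks at t≈0.432 with y≈11.94580

max y = 11.946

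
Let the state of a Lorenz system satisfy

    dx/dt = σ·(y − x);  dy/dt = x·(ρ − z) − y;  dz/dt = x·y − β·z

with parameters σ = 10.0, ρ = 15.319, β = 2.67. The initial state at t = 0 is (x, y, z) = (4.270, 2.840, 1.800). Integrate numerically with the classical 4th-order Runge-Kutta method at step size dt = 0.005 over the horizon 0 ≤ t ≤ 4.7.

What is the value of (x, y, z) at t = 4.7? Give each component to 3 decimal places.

(x, y, z) = (6.567, 9.227, 9.288)

t=0.000: state=(4.270, 2.840, 1.800)
step 1 (dt=0.005): k1=(-14.300, 54.886, 7.321), k2=(-12.570, 54.188, 7.751), k3=(-12.631, 54.244, 7.754), k4=(-10.956, 53.598, 8.179); state += dt/6·(k1+2k2+2k3+k4)
t=0.005: state=(4.207, 3.111, 1.839)
t=0.010: state=(4.160, 3.376, 1.882)
t=0.015: state=(4.128, 3.637, 1.929)
continuing one RK4 step at a time; state shown every 40 steps (Δt=0.2):
t=0.200: state=(8.949, 13.165, 9.552)
t=0.400: state=(8.843, 3.634, 22.775)
t=0.600: state=(1.273, -0.251, 13.912)
t=0.800: state=(0.184, 0.117, 8.149)
t=1.000: state=(0.287, 0.435, 4.787)
t=1.200: state=(0.933, 1.528, 2.895)
t=1.400: state=(3.483, 5.788, 2.910)
t=1.600: state=(10.552, 13.839, 14.244)
t=1.800: state=(6.527, 1.474, 20.870)
t=2.000: state=(0.917, 0.041, 12.362)
t=2.200: state=(0.446, 0.553, 7.270)
t=2.400: state=(1.095, 1.710, 4.390)
t=2.600: state=(3.638, 5.878, 3.930)
t=2.800: state=(10.219, 13.179, 14.282)
t=3.000: state=(6.693, 2.082, 20.547)
t=3.200: state=(1.396, 0.565, 12.447)
t=3.400: state=(1.200, 1.588, 7.476)
t=3.600: state=(2.992, 4.580, 5.350)
t=3.800: state=(8.213, 11.464, 10.655)
t=4.000: state=(8.786, 5.291, 21.085)
t=4.200: state=(2.699, 1.240, 14.299)
t=4.400: state=(2.026, 2.470, 8.934)
t=4.600: state=(4.248, 6.144, 7.282)
t=4.700: state=(6.567, 9.227, 9.288)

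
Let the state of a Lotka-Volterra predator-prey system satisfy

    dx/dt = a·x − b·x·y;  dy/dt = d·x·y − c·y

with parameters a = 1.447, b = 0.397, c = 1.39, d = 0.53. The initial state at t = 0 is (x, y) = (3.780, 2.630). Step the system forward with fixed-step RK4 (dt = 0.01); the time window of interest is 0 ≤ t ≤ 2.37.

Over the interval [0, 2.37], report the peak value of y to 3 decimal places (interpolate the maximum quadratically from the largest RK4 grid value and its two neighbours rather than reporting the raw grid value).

max y = 5.740

t=0.000: state=(3.780, 2.630)
step 1 (dt=0.01): k1=(1.523, 1.613), k2=(1.514, 1.629), k3=(1.514, 1.629), k4=(1.504, 1.644); state += dt/6·(k1+2k2+2k3+k4)
t=0.010: state=(3.795, 2.646)
t=0.020: state=(3.810, 2.663)
t=0.030: state=(3.825, 2.680)
continuing one RK4 step at a time; state shown every 10 steps (Δt=0.1):
t=0.100: state=(3.922, 2.807)
t=0.200: state=(4.038, 3.017)
t=0.300: state=(4.121, 3.260)
t=0.400: state=(4.162, 3.534)
t=0.500: state=(4.156, 3.834)
t=0.600: state=(4.099, 4.153)
t=0.700: state=(3.991, 4.480)
t=0.800: state=(3.836, 4.798)
t=0.900: state=(3.643, 5.091)
t=1.000: state=(3.422, 5.343)
t=1.100: state=(3.186, 5.540)
t=1.200: state=(2.947, 5.671)
t=1.300: state=(2.715, 5.734)
t=1.400: state=(2.498, 5.729)
t=1.500: state=(2.303, 5.661)
t=1.600: state=(2.130, 5.540)
t=1.700: state=(1.982, 5.376)
t=1.800: state=(1.858, 5.178)
t=1.900: state=(1.755, 4.959)
t=2.000: state=(1.674, 4.725)
t=2.100: state=(1.611, 4.486)
t=2.200: state=(1.566, 4.246)
t=2.300: state=(1.536, 4.012)
t=2.370: state=(1.524, 3.852)
largest grid value and its neighbours: y(1.330)=5.73938, y(1.340)=5.73982, y(1.350)=5.73959
parabola through these three points peaks at t≈1.342 with y≈5.73982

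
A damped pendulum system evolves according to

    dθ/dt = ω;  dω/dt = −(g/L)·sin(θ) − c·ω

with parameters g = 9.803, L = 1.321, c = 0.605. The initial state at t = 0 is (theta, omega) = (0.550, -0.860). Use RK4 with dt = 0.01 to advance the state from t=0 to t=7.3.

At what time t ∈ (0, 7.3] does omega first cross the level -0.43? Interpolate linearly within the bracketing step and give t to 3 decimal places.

t=0.000: state=(0.550, -0.860)
step 1 (dt=0.01): k1=(-0.860, -3.359), k2=(-0.877, -3.321), k3=(-0.877, -3.321), k4=(-0.893, -3.283); state += dt/6·(k1+2k2+2k3+k4)
t=0.010: state=(0.541, -0.893)
t=0.020: state=(0.532, -0.926)
t=0.030: state=(0.523, -0.957)
continuing one RK4 step at a time; state shown every 25 steps (Δt=0.25):
t=0.250: state=(0.252, -1.422)
t=0.500: state=(-0.106, -1.336)
t=0.750: state=(-0.371, -0.716)
t=0.830: state=(-0.418, -0.459)
next step: t=0.840: state=(-0.422, -0.426) — omega has crossed -0.43
linear interpolation between t=0.830 (-0.45896) and t=0.840 (-0.42603) → t≈0.839

t = 0.839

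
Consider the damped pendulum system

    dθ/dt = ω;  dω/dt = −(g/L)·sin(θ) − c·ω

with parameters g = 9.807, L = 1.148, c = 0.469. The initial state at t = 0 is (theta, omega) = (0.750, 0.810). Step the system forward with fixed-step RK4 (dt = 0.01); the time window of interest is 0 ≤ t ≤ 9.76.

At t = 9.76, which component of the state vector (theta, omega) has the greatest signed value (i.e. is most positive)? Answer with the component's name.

t=0.000: state=(0.750, 0.810)
step 1 (dt=0.01): k1=(0.810, -6.203), k2=(0.779, -6.214), k3=(0.779, -6.213), k4=(0.748, -6.222); state += dt/6·(k1+2k2+2k3+k4)
t=0.010: state=(0.758, 0.748)
t=0.020: state=(0.765, 0.686)
t=0.030: state=(0.772, 0.623)
continuing one RK4 step at a time; state shown every 50 steps (Δt=0.5):
t=0.500: state=(0.433, -1.787)
t=1.000: state=(-0.466, -1.186)
t=1.500: state=(-0.466, 1.093)
t=2.000: state=(0.248, 1.237)
t=2.500: state=(0.427, -0.566)
t=3.000: state=(-0.094, -1.120)
t=3.500: state=(-0.359, 0.194)
t=4.000: state=(-0.006, 0.931)
t=4.500: state=(0.282, 0.049)
t=5.000: state=(0.066, -0.726)
t=5.500: state=(-0.209, -0.194)
t=6.000: state=(-0.096, 0.533)
t=6.500: state=(0.145, 0.265)
t=7.000: state=(0.106, -0.367)
t=7.500: state=(-0.093, -0.286)
t=8.000: state=(-0.103, 0.231)
t=8.500: state=(0.052, 0.274)
t=9.000: state=(0.092, -0.127)
t=9.500: state=(-0.023, -0.242)
t=9.760: state=(-0.070, -0.110)
compare at T: theta=-0.070, omega=-0.110

largest component: theta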